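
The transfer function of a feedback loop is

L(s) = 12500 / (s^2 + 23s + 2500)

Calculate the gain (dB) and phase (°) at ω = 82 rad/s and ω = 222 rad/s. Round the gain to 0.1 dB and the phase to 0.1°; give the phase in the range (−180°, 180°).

ω = 82: 8.6 dB, -155.9°; ω = 222: -11.5 dB, -173.8°

At s = jω = j82:
quadratic: (j82)² + 23·j82 + 2500 = -4224 + j1886 → |·| ≈ 4625.9, ∠ ≈ 155.94°
|L| = 12500 / 4625.9 ≈ 2.7022
Gain = 20 log₁₀(2.7022) ≈ 8.63 dB
∠L = 0.00° − 155.94° = -155.94°

At s = jω = j222:
quadratic: (j222)² + 23·j222 + 2500 = -46784 + j5106 → |·| ≈ 47062, ∠ ≈ 173.77°
|L| = 12500 / 47062 ≈ 0.26561
Gain = 20 log₁₀(0.26561) ≈ -11.52 dB
∠L = 0.00° − 173.77° = -173.77°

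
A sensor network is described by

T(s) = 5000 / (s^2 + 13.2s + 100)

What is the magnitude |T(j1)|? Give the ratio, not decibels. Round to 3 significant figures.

At s = jω = j1:
quadratic: (j1)² + 13.2·j1 + 100 = 99 + j13.2 → |·| ≈ 99.876, ∠ ≈ 7.59°
|T| = 5000 / 99.876 ≈ 50.062

50.1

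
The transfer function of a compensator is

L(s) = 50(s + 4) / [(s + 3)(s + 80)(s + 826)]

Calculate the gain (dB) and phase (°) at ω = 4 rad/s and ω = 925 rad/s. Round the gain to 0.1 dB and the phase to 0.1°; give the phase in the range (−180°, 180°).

At s = jω = j4:
zero (s+4): 4 + j4 → |·| = √(4²+4²) = √32 ≈ 5.6569, ∠ = arctan(4/4) ≈ 45.00°
pole (s+3): 3 + j4 → |·| = √(3²+4²) = √25 ≈ 5, ∠ = arctan(4/3) ≈ 53.13°
pole (s+80): 80 + j4 → |·| = √(80²+4²) = √6416 ≈ 80.1, ∠ = arctan(4/80) ≈ 2.86°
pole (s+826): 826 + j4 → |·| = √(826²+4²) = √682292 ≈ 826.01, ∠ = arctan(4/826) ≈ 0.28°
|L| = 50 · 5.6569 / 3.3082e+05 ≈ 0.00085498
Gain = 20 log₁₀(0.00085498) ≈ -61.36 dB
∠L = 45.00° − 56.27° = -11.27°

At s = jω = j925:
zero (s+4): 4 + j925 → |·| = √(4²+925²) = √855641 ≈ 925.01, ∠ = arctan(925/4) ≈ 89.75°
pole (s+3): 3 + j925 → |·| = √(3²+925²) = √855634 ≈ 925, ∠ = arctan(925/3) ≈ 89.81°
pole (s+80): 80 + j925 → |·| = √(80²+925²) = √862025 ≈ 928.45, ∠ = arctan(925/80) ≈ 85.06°
pole (s+826): 826 + j925 → |·| = √(826²+925²) = √1537901 ≈ 1240.1, ∠ = arctan(925/826) ≈ 48.24°
|L| = 50 · 925.01 / 1.065e+09 ≈ 4.3428e-05
Gain = 20 log₁₀(4.3428e-05) ≈ -87.24 dB
∠L = 89.75° − 223.11° = -133.36°

ω = 4: -61.4 dB, -11.3°; ω = 925: -87.2 dB, -133.4°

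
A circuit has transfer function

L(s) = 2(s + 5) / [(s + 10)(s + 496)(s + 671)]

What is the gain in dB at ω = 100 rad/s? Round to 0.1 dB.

At s = jω = j100:
zero (s+5): 5 + j100 → |·| = √(5²+100²) = √10025 ≈ 100.12, ∠ = arctan(100/5) ≈ 87.14°
pole (s+10): 10 + j100 → |·| = √(10²+100²) = √10100 ≈ 100.5, ∠ = arctan(100/10) ≈ 84.29°
pole (s+496): 496 + j100 → |·| = √(496²+100²) = √256016 ≈ 505.98, ∠ = arctan(100/496) ≈ 11.40°
pole (s+671): 671 + j100 → |·| = √(671²+100²) = √460241 ≈ 678.41, ∠ = arctan(100/671) ≈ 8.48°
|L| = 2 · 100.12 / 3.4498e+07 ≈ 5.8044e-06
Gain = 20 log₁₀(5.8044e-06) ≈ -104.72 dB

-104.7 dB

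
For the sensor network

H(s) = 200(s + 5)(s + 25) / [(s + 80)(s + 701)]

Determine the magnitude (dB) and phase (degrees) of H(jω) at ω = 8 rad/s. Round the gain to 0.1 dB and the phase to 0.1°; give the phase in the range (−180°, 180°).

At s = jω = j8:
zero (s+5): 5 + j8 → |·| = √(5²+8²) = √89 ≈ 9.434, ∠ = arctan(8/5) ≈ 57.99°
zero (s+25): 25 + j8 → |·| = √(25²+8²) = √689 ≈ 26.249, ∠ = arctan(8/25) ≈ 17.74°
pole (s+80): 80 + j8 → |·| = √(80²+8²) = √6464 ≈ 80.399, ∠ = arctan(8/80) ≈ 5.71°
pole (s+701): 701 + j8 → |·| = √(701²+8²) = √491465 ≈ 701.05, ∠ = arctan(8/701) ≈ 0.65°
|H| = 200 · 247.63 / 56364 ≈ 0.87868
Gain = 20 log₁₀(0.87868) ≈ -1.12 dB
∠H = 75.73° − 6.36° = 69.37°

-1.1 dB, 69.4°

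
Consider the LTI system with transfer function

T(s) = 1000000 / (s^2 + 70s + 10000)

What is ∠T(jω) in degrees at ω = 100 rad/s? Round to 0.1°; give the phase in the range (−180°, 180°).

-90.0°

At s = jω = j100:
quadratic: (j100)² + 70·j100 + 10000 = 0 + j7000 → |·| ≈ 7000, ∠ ≈ 90.00°
∠T = 0.00° − 90.00° = -90.00°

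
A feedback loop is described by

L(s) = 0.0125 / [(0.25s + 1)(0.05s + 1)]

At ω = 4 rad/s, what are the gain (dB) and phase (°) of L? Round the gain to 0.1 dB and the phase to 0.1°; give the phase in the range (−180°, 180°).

At ω = 4 rad/s:
pole (1 + j4·0.25) = 1 + j1 → |·| ≈ 1.4142, ∠ ≈ 45.00°
pole (1 + j4·0.05) = 1 + j0.2 → |·| ≈ 1.0198, ∠ ≈ 11.31°
|L| = 0.0125 · 1 / (1.4142 · 1.0198) ≈ 0.0086673
Gain = 20 log₁₀(0.0086673) ≈ -41.24 dB
∠L = (0°) − (45.00° + 11.31°) = -56.31°

-41.2 dB, -56.3°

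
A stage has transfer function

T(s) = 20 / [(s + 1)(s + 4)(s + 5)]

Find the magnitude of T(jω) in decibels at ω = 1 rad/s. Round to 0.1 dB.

-3.4 dB

At s = jω = j1:
pole (s+1): 1 + j1 → |·| = √(1²+1²) = √2 ≈ 1.4142, ∠ = arctan(1/1) ≈ 45.00°
pole (s+4): 4 + j1 → |·| = √(4²+1²) = √17 ≈ 4.1231, ∠ = arctan(1/4) ≈ 14.04°
pole (s+5): 5 + j1 → |·| = √(5²+1²) = √26 ≈ 5.099, ∠ = arctan(1/5) ≈ 11.31°
|T| = 20 / 29.732 ≈ 0.67268
Gain = 20 log₁₀(0.67268) ≈ -3.44 dB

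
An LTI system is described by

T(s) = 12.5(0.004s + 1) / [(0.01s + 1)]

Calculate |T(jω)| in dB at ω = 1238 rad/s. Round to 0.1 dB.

At ω = 1238 rad/s:
zero (1 + j1238·0.004) = 1 + j4.952 → |·| ≈ 5.052, ∠ ≈ 78.58°
pole (1 + j1238·0.01) = 1 + j12.38 → |·| ≈ 12.42, ∠ ≈ 85.38°
|T| = 12.5 · 5.052 / (12.42) ≈ 5.0845
Gain = 20 log₁₀(5.0845) ≈ 14.12 dB

14.1 dB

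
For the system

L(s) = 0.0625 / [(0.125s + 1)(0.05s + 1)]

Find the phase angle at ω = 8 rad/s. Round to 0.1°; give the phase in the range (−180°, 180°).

-66.8°

At ω = 8 rad/s:
pole (1 + j8·0.125) = 1 + j1 → |·| ≈ 1.4142, ∠ ≈ 45.00°
pole (1 + j8·0.05) = 1 + j0.4 → |·| ≈ 1.077, ∠ ≈ 21.80°
∠L = (0°) − (45.00° + 21.80°) = -66.80°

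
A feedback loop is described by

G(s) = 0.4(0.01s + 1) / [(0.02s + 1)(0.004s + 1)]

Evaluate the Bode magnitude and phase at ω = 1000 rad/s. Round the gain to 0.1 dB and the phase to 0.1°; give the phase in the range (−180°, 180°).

At ω = 1000 rad/s:
zero (1 + j1000·0.01) = 1 + j10 → |·| ≈ 10.05, ∠ ≈ 84.29°
pole (1 + j1000·0.02) = 1 + j20 → |·| ≈ 20.025, ∠ ≈ 87.14°
pole (1 + j1000·0.004) = 1 + j4 → |·| ≈ 4.1231, ∠ ≈ 75.96°
|G| = 0.4 · 10.05 / (20.025 · 4.1231) ≈ 0.048689
Gain = 20 log₁₀(0.048689) ≈ -26.25 dB
∠G = (84.29°) − (87.14° + 75.96°) = -78.81°

-26.3 dB, -78.8°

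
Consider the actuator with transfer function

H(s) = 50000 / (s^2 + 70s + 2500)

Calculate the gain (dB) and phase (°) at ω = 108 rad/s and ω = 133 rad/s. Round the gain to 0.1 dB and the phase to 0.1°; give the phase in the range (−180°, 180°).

ω = 108: 12.5 dB, -140.5°; ω = 133: 9.0 dB, -148.5°

At s = jω = j108:
quadratic: (j108)² + 70·j108 + 2500 = -9164 + j7560 → |·| ≈ 11880, ∠ ≈ 140.48°
|H| = 50000 / 11880 ≈ 4.2088
Gain = 20 log₁₀(4.2088) ≈ 12.48 dB
∠H = 0.00° − 140.48° = -140.48°

At s = jω = j133:
quadratic: (j133)² + 70·j133 + 2500 = -15189 + j9310 → |·| ≈ 17815, ∠ ≈ 148.49°
|H| = 50000 / 17815 ≈ 2.8066
Gain = 20 log₁₀(2.8066) ≈ 8.96 dB
∠H = 0.00° − 148.49° = -148.49°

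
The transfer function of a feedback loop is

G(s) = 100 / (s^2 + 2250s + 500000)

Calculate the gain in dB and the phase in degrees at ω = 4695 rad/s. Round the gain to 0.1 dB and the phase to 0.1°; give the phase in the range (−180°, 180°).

-107.6 dB, -153.9°

Substitute s = j4695:
Numerator: 100 = 100 + j0
Denominator: (j4695)^2 + 2250(j4695) + 500000 = -21543025 + j10563750
|N| = √(100² + 0²) ≈ 100, ∠N ≈ 0.00°
|D| = √(21543025² + 10563750²) ≈ 2.3994e+07, ∠D ≈ 153.88°
|G| = 100 / 2.3994e+07 ≈ 4.1677e-06
Gain = 20 log₁₀(4.1677e-06) ≈ -107.60 dB
∠G = 0.00° − 153.88° = -153.88°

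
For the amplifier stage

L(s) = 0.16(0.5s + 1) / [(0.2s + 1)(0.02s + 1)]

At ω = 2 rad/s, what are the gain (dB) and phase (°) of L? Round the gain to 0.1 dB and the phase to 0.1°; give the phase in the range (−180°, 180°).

-13.6 dB, 20.9°

At ω = 2 rad/s:
zero (1 + j2·0.5) = 1 + j1 → |·| ≈ 1.4142, ∠ ≈ 45.00°
pole (1 + j2·0.2) = 1 + j0.4 → |·| ≈ 1.077, ∠ ≈ 21.80°
pole (1 + j2·0.02) = 1 + j0.04 → |·| ≈ 1.0008, ∠ ≈ 2.29°
|L| = 0.16 · 1.4142 / (1.077 · 1.0008) ≈ 0.20993
Gain = 20 log₁₀(0.20993) ≈ -13.56 dB
∠L = (45.00°) − (21.80° + 2.29°) = 20.91°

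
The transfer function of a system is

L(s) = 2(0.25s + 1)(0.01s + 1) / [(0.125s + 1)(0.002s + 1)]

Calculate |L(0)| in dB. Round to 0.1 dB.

L(0) = 2 · 1 / 1 = 2
20 log₁₀(2) ≈ 6.02 dB

6.0 dB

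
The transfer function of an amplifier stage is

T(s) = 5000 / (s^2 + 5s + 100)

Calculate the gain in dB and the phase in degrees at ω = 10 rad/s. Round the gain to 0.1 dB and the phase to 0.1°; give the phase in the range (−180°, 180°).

40.0 dB, -90.0°

At s = jω = j10:
quadratic: (j10)² + 5·j10 + 100 = 0 + j50 → |·| ≈ 50, ∠ ≈ 90.00°
|T| = 5000 / 50 ≈ 100
Gain = 20 log₁₀(100) ≈ 40.00 dB
∠T = 0.00° − 90.00° = -90.00°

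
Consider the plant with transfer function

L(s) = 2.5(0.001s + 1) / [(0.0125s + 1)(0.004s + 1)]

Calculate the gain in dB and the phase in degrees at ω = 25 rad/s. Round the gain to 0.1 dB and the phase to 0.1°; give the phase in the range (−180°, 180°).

At ω = 25 rad/s:
zero (1 + j25·0.001) = 1 + j0.025 → |·| ≈ 1.0003, ∠ ≈ 1.43°
pole (1 + j25·0.0125) = 1 + j0.3125 → |·| ≈ 1.0477, ∠ ≈ 17.35°
pole (1 + j25·0.004) = 1 + j0.1 → |·| ≈ 1.005, ∠ ≈ 5.71°
|L| = 2.5 · 1.0003 / (1.0477 · 1.005) ≈ 2.375
Gain = 20 log₁₀(2.375) ≈ 7.51 dB
∠L = (1.43°) − (17.35° + 5.71°) = -21.63°

7.5 dB, -21.6°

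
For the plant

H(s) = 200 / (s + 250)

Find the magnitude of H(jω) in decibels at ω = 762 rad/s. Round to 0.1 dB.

At s = jω = j762:
pole (s+250): 250 + j762 → |·| = √(250²+762²) = √643144 ≈ 801.96, ∠ = arctan(762/250) ≈ 71.84°
|H| = 200 / 801.96 ≈ 0.24939
Gain = 20 log₁₀(0.24939) ≈ -12.06 dB

-12.1 dB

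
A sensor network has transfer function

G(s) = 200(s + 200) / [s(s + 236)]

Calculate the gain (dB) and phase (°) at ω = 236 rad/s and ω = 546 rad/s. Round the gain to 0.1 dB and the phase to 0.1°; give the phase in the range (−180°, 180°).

At s = jω = j236:
zero (s+200): 200 + j236 → |·| = √(200²+236²) = √95696 ≈ 309.35, ∠ = arctan(236/200) ≈ 49.72°
pole (s+236): 236 + j236 → |·| = √(236²+236²) = √111392 ≈ 333.75, ∠ = arctan(236/236) ≈ 45.00°
pole at origin: |s| = 236, ∠ = 90.00° (in denominator)
|G| = 200 · 309.35 / 78765 ≈ 0.7855
Gain = 20 log₁₀(0.7855) ≈ -2.10 dB
∠G = 49.72° − 135.00° = -85.28°

At s = jω = j546:
zero (s+200): 200 + j546 → |·| = √(200²+546²) = √338116 ≈ 581.48, ∠ = arctan(546/200) ≈ 69.88°
pole (s+236): 236 + j546 → |·| = √(236²+546²) = √353812 ≈ 594.82, ∠ = arctan(546/236) ≈ 66.62°
pole at origin: |s| = 546, ∠ = 90.00° (in denominator)
|G| = 200 · 581.48 / 3.2477e+05 ≈ 0.35809
Gain = 20 log₁₀(0.35809) ≈ -8.92 dB
∠G = 69.88° − 156.62° = -86.74°

ω = 236: -2.1 dB, -85.3°; ω = 546: -8.9 dB, -86.7°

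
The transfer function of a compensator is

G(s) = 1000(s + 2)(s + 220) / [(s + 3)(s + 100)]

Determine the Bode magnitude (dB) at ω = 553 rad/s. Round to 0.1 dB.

60.5 dB

At s = jω = j553:
zero (s+2): 2 + j553 → |·| = √(2²+553²) = √305813 ≈ 553, ∠ = arctan(553/2) ≈ 89.79°
zero (s+220): 220 + j553 → |·| = √(220²+553²) = √354209 ≈ 595.15, ∠ = arctan(553/220) ≈ 68.31°
pole (s+3): 3 + j553 → |·| = √(3²+553²) = √305818 ≈ 553.01, ∠ = arctan(553/3) ≈ 89.69°
pole (s+100): 100 + j553 → |·| = √(100²+553²) = √315809 ≈ 561.97, ∠ = arctan(553/100) ≈ 79.75°
|G| = 1000 · 3.2912e+05 / 3.1078e+05 ≈ 1059
Gain = 20 log₁₀(1059) ≈ 60.50 dB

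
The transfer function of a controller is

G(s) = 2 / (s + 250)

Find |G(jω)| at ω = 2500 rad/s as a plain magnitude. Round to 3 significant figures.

0.000796

At s = jω = j2500:
pole (s+250): 250 + j2500 → |·| = √(250²+2500²) = √6312500 ≈ 2512.5, ∠ = arctan(2500/250) ≈ 84.29°
|G| = 2 / 2512.5 ≈ 0.00079602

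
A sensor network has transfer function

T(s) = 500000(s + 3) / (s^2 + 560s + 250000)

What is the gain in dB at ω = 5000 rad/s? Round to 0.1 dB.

At s = jω = j5000:
zero (s+3): 3 + j5000 → |·| = √(3²+5000²) = √25000009 ≈ 5000, ∠ = arctan(5000/3) ≈ 89.97°
quadratic: (j5000)² + 560·j5000 + 250000 = -24750000 + j2800000 → |·| ≈ 2.4908e+07, ∠ ≈ 173.55°
|T| = 500000 · 5000 / 2.4908e+07 ≈ 100.37
Gain = 20 log₁₀(100.37) ≈ 40.03 dB

40.0 dB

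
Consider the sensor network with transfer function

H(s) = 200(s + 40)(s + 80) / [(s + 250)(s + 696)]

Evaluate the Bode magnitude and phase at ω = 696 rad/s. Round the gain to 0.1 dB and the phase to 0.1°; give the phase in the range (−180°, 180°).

At s = jω = j696:
zero (s+40): 40 + j696 → |·| = √(40²+696²) = √486016 ≈ 697.15, ∠ = arctan(696/40) ≈ 86.71°
zero (s+80): 80 + j696 → |·| = √(80²+696²) = √490816 ≈ 700.58, ∠ = arctan(696/80) ≈ 83.44°
pole (s+250): 250 + j696 → |·| = √(250²+696²) = √546916 ≈ 739.54, ∠ = arctan(696/250) ≈ 70.24°
pole (s+696): 696 + j696 → |·| = √(696²+696²) = √968832 ≈ 984.29, ∠ = arctan(696/696) ≈ 45.00°
|H| = 200 · 4.8841e+05 / 7.2792e+05 ≈ 134.19
Gain = 20 log₁₀(134.19) ≈ 42.55 dB
∠H = 170.15° − 115.24° = 54.91°

42.6 dB, 54.9°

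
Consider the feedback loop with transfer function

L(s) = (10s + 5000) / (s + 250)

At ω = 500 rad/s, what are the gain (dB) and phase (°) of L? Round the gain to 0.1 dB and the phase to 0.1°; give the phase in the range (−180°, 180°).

Substitute s = j500:
Numerator: 10(j500) + 5000 = 5000 + j5000
Denominator: (j500) + 250 = 250 + j500
|N| = √(5000² + 5000²) ≈ 7071.1, ∠N ≈ 45.00°
|D| = √(250² + 500²) ≈ 559.02, ∠D ≈ 63.43°
|L| = 7071.1 / 559.02 ≈ 12.649
Gain = 20 log₁₀(12.649) ≈ 22.04 dB
∠L = 45.00° − 63.43° = -18.43°

22.0 dB, -18.4°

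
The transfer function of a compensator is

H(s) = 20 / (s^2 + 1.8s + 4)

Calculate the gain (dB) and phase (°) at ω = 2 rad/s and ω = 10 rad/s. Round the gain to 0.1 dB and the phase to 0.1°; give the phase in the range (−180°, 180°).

At s = jω = j2:
quadratic: (j2)² + 1.8·j2 + 4 = 0 + j3.6 → |·| ≈ 3.6, ∠ ≈ 90.00°
|H| = 20 / 3.6 ≈ 5.5556
Gain = 20 log₁₀(5.5556) ≈ 14.89 dB
∠H = 0.00° − 90.00° = -90.00°

At s = jω = j10:
quadratic: (j10)² + 1.8·j10 + 4 = -96 + j18 → |·| ≈ 97.673, ∠ ≈ 169.38°
|H| = 20 / 97.673 ≈ 0.20476
Gain = 20 log₁₀(0.20476) ≈ -13.78 dB
∠H = 0.00° − 169.38° = -169.38°

ω = 2: 14.9 dB, -90.0°; ω = 10: -13.8 dB, -169.4°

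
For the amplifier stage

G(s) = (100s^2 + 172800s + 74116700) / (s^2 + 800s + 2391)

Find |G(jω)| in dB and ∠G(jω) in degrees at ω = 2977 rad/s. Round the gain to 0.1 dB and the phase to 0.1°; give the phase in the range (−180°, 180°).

Substitute s = j2977:
Numerator: 100(j2977)^2 + 172800(j2977) + 74116700 = -812136200 + j514425600
Denominator: (j2977)^2 + 800(j2977) + 2391 = -8860138 + j2381600
|N| = √(812136200² + 514425600²) ≈ 9.6135e+08, ∠N ≈ 147.65°
|D| = √(8860138² + 2381600²) ≈ 9.1746e+06, ∠D ≈ 164.95°
|G| = 9.6135e+08 / 9.1746e+06 ≈ 104.78
Gain = 20 log₁₀(104.78) ≈ 40.41 dB
∠G = 147.65° − 164.95° = -17.30°

40.4 dB, -17.3°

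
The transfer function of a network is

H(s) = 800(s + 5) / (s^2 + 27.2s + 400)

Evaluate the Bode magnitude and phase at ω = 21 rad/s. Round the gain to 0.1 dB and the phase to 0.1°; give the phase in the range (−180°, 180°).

29.6 dB, -17.5°

At s = jω = j21:
zero (s+5): 5 + j21 → |·| = √(5²+21²) = √466 ≈ 21.587, ∠ = arctan(21/5) ≈ 76.61°
quadratic: (j21)² + 27.2·j21 + 400 = -41 + j571.2 → |·| ≈ 572.67, ∠ ≈ 94.11°
|H| = 800 · 21.587 / 572.67 ≈ 30.156
Gain = 20 log₁₀(30.156) ≈ 29.59 dB
∠H = 76.61° − 94.11° = -17.50°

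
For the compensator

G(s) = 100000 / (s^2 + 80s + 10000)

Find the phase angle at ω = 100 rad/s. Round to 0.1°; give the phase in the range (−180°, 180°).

At s = jω = j100:
quadratic: (j100)² + 80·j100 + 10000 = 0 + j8000 → |·| ≈ 8000, ∠ ≈ 90.00°
∠G = 0.00° − 90.00° = -90.00°

-90.0°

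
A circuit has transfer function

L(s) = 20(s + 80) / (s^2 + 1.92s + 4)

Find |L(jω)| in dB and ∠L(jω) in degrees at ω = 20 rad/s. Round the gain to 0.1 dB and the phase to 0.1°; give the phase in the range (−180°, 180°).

12.4 dB, -160.4°

At s = jω = j20:
zero (s+80): 80 + j20 → |·| = √(80²+20²) = √6800 ≈ 82.462, ∠ = arctan(20/80) ≈ 14.04°
quadratic: (j20)² + 1.92·j20 + 4 = -396 + j38.4 → |·| ≈ 397.86, ∠ ≈ 174.46°
|L| = 20 · 82.462 / 397.86 ≈ 4.1453
Gain = 20 log₁₀(4.1453) ≈ 12.35 dB
∠L = 14.04° − 174.46° = -160.42°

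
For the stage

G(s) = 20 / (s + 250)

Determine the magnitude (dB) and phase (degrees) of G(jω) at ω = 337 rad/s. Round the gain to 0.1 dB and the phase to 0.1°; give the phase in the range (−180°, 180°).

At s = jω = j337:
pole (s+250): 250 + j337 → |·| = √(250²+337²) = √176069 ≈ 419.61, ∠ = arctan(337/250) ≈ 53.43°
|G| = 20 / 419.61 ≈ 0.047663
Gain = 20 log₁₀(0.047663) ≈ -26.44 dB
∠G = 0.00° − 53.43° = -53.43°

-26.4 dB, -53.4°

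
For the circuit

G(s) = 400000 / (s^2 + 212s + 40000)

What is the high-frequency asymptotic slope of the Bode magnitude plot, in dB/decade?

-40 dB/decade

Each pole contributes −20 dB/decade at high frequency; each zero contributes +20 dB/decade.
Net: 0 zero(s) − 2 pole(s) → -40 dB/decade.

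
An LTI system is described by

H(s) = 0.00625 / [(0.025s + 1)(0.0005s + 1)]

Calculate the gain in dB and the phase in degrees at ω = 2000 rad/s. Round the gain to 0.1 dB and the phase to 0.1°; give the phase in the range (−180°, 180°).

-81.1 dB, -133.9°

At ω = 2000 rad/s:
pole (1 + j2000·0.025) = 1 + j50 → |·| ≈ 50.01, ∠ ≈ 88.85°
pole (1 + j2000·0.0005) = 1 + j1 → |·| ≈ 1.4142, ∠ ≈ 45.00°
|H| = 0.00625 · 1 / (50.01 · 1.4142) ≈ 8.8372e-05
Gain = 20 log₁₀(8.8372e-05) ≈ -81.07 dB
∠H = (0°) − (88.85° + 45.00°) = -133.85°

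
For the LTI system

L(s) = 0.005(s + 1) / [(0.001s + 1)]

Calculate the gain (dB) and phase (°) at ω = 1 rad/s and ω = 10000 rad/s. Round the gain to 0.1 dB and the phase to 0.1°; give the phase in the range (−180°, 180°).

ω = 1: -43.0 dB, 44.9°; ω = 10000: 13.9 dB, 5.7°

At ω = 1 rad/s:
zero (1 + j1·1) = 1 + j1 → |·| ≈ 1.4142, ∠ ≈ 45.00°
pole (1 + j1·0.001) = 1 + j0.001 → |·| ≈ 1, ∠ ≈ 0.06°
|L| = 0.005 · 1.4142 / (1) ≈ 0.007071
Gain = 20 log₁₀(0.007071) ≈ -43.01 dB
∠L = (45.00°) − (0.06°) = 44.94°

At ω = 10000 rad/s:
zero (1 + j10000·1) = 1 + j10000 → |·| ≈ 10000, ∠ ≈ 89.99°
pole (1 + j10000·0.001) = 1 + j10 → |·| ≈ 10.05, ∠ ≈ 84.29°
|L| = 0.005 · 10000 / (10.05) ≈ 4.9751
Gain = 20 log₁₀(4.9751) ≈ 13.94 dB
∠L = (89.99°) − (84.29°) = 5.70°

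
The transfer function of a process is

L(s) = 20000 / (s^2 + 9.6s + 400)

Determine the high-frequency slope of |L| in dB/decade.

-40 dB/decade

Each pole contributes −20 dB/decade at high frequency; each zero contributes +20 dB/decade.
Net: 0 zero(s) − 2 pole(s) → -40 dB/decade.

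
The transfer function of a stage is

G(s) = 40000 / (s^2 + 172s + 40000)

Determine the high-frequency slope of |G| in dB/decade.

Each pole contributes −20 dB/decade at high frequency; each zero contributes +20 dB/decade.
Net: 0 zero(s) − 2 pole(s) → -40 dB/decade.

-40 dB/decade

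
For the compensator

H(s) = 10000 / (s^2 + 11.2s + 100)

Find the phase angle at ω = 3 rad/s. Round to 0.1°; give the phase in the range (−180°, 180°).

At s = jω = j3:
quadratic: (j3)² + 11.2·j3 + 100 = 91 + j33.6 → |·| ≈ 97.005, ∠ ≈ 20.27°
∠H = 0.00° − 20.27° = -20.27°

-20.3°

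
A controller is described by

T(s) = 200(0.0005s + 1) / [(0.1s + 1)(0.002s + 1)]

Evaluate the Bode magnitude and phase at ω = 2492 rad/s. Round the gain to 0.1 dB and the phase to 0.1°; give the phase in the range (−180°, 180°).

At ω = 2492 rad/s:
zero (1 + j2492·0.0005) = 1 + j1.246 → |·| ≈ 1.5977, ∠ ≈ 51.25°
pole (1 + j2492·0.1) = 1 + j249.2 → |·| ≈ 249.2, ∠ ≈ 89.77°
pole (1 + j2492·0.002) = 1 + j4.984 → |·| ≈ 5.0833, ∠ ≈ 78.65°
|T| = 200 · 1.5977 / (249.2 · 5.0833) ≈ 0.25225
Gain = 20 log₁₀(0.25225) ≈ -11.96 dB
∠T = (51.25°) − (89.77° + 78.65°) = -117.17°

-12.0 dB, -117.2°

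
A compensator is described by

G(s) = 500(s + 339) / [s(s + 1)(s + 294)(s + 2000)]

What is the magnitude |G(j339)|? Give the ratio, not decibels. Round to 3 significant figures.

2.29e-06

At s = jω = j339:
zero (s+339): 339 + j339 → |·| = √(339²+339²) = √229842 ≈ 479.42, ∠ = arctan(339/339) ≈ 45.00°
pole (s+1): 1 + j339 → |·| = √(1²+339²) = √114922 ≈ 339, ∠ = arctan(339/1) ≈ 89.83°
pole (s+294): 294 + j339 → |·| = √(294²+339²) = √201357 ≈ 448.73, ∠ = arctan(339/294) ≈ 49.07°
pole (s+2000): 2000 + j339 → |·| = √(2000²+339²) = √4114921 ≈ 2028.5, ∠ = arctan(339/2000) ≈ 9.62°
pole at origin: |s| = 339, ∠ = 90.00° (in denominator)
|G| = 500 · 479.42 / 1.0461e+11 ≈ 2.2915e-06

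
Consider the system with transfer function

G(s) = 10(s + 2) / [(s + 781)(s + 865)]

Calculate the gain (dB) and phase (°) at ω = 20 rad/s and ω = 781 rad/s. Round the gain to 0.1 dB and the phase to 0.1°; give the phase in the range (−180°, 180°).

At s = jω = j20:
zero (s+2): 2 + j20 → |·| = √(2²+20²) = √404 ≈ 20.1, ∠ = arctan(20/2) ≈ 84.29°
pole (s+781): 781 + j20 → |·| = √(781²+20²) = √610361 ≈ 781.26, ∠ = arctan(20/781) ≈ 1.47°
pole (s+865): 865 + j20 → |·| = √(865²+20²) = √748625 ≈ 865.23, ∠ = arctan(20/865) ≈ 1.32°
|G| = 10 · 20.1 / 6.7597e+05 ≈ 0.00029735
Gain = 20 log₁₀(0.00029735) ≈ -70.53 dB
∠G = 84.29° − 2.79° = 81.50°

At s = jω = j781:
zero (s+2): 2 + j781 → |·| = √(2²+781²) = √609965 ≈ 781, ∠ = arctan(781/2) ≈ 89.85°
pole (s+781): 781 + j781 → |·| = √(781²+781²) = √1219922 ≈ 1104.5, ∠ = arctan(781/781) ≈ 45.00°
pole (s+865): 865 + j781 → |·| = √(865²+781²) = √1358186 ≈ 1165.4, ∠ = arctan(781/865) ≈ 42.08°
|G| = 10 · 781 / 1.2872e+06 ≈ 0.0060674
Gain = 20 log₁₀(0.0060674) ≈ -44.34 dB
∠G = 89.85° − 87.08° = 2.77°

ω = 20: -70.5 dB, 81.5°; ω = 781: -44.3 dB, 2.8°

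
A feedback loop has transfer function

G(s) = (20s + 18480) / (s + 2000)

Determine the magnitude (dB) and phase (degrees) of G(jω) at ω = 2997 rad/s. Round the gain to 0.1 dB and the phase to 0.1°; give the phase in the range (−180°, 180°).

Substitute s = j2997:
Numerator: 20(j2997) + 18480 = 18480 + j59940
Denominator: (j2997) + 2000 = 2000 + j2997
|N| = √(18480² + 59940²) ≈ 62724, ∠N ≈ 72.87°
|D| = √(2000² + 2997²) ≈ 3603.1, ∠D ≈ 56.28°
|G| = 62724 / 3603.1 ≈ 17.408
Gain = 20 log₁₀(17.408) ≈ 24.81 dB
∠G = 72.87° − 56.28° = 16.59°

24.8 dB, 16.6°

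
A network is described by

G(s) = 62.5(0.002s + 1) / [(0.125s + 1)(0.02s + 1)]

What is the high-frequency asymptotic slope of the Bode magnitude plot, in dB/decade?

Each pole contributes −20 dB/decade at high frequency; each zero contributes +20 dB/decade.
Net: 1 zero(s) − 2 pole(s) → -20 dB/decade.

-20 dB/decade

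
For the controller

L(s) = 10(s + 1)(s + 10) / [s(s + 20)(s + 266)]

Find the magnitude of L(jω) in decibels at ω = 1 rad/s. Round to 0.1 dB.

At s = jω = j1:
zero (s+1): 1 + j1 → |·| = √(1²+1²) = √2 ≈ 1.4142, ∠ = arctan(1/1) ≈ 45.00°
zero (s+10): 10 + j1 → |·| = √(10²+1²) = √101 ≈ 10.05, ∠ = arctan(1/10) ≈ 5.71°
pole (s+20): 20 + j1 → |·| = √(20²+1²) = √401 ≈ 20.025, ∠ = arctan(1/20) ≈ 2.86°
pole (s+266): 266 + j1 → |·| = √(266²+1²) = √70757 ≈ 266, ∠ = arctan(1/266) ≈ 0.22°
pole at origin: |s| = 1, ∠ = 90.00° (in denominator)
|L| = 10 · 14.213 / 5326.6 ≈ 0.026683
Gain = 20 log₁₀(0.026683) ≈ -31.48 dB

-31.5 dB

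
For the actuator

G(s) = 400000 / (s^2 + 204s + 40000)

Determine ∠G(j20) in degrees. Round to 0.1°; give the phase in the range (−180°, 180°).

At s = jω = j20:
quadratic: (j20)² + 204·j20 + 40000 = 39600 + j4080 → |·| ≈ 39810, ∠ ≈ 5.88°
∠G = 0.00° − 5.88° = -5.88°

-5.9°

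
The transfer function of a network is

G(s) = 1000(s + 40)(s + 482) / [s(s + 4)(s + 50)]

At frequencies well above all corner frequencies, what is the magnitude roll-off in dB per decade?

-20 dB/decade

Each pole contributes −20 dB/decade at high frequency; each zero contributes +20 dB/decade.
Net: 2 zero(s) − 3 pole(s) → -20 dB/decade.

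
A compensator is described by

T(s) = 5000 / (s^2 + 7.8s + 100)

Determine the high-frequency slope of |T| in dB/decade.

Each pole contributes −20 dB/decade at high frequency; each zero contributes +20 dB/decade.
Net: 0 zero(s) − 2 pole(s) → -40 dB/decade.

-40 dB/decade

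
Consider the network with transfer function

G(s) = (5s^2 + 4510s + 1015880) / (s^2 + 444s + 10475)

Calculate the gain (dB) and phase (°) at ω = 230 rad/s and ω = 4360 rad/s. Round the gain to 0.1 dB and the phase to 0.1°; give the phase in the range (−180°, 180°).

Substitute s = j230:
Numerator: 5(j230)^2 + 4510(j230) + 1015880 = 751380 + j1037300
Denominator: (j230)^2 + 444(j230) + 10475 = -42425 + j102120
|N| = √(751380² + 1037300²) ≈ 1.2808e+06, ∠N ≈ 54.08°
|D| = √(42425² + 102120²) ≈ 1.1058e+05, ∠D ≈ 112.56°
|G| = 1.2808e+06 / 1.1058e+05 ≈ 11.583
Gain = 20 log₁₀(11.583) ≈ 21.28 dB
∠G = 54.08° − 112.56° = -58.48°

Substitute s = j4360:
Numerator: 5(j4360)^2 + 4510(j4360) + 1015880 = -94032120 + j19663600
Denominator: (j4360)^2 + 444(j4360) + 10475 = -18999125 + j1935840
|N| = √(94032120² + 19663600²) ≈ 9.6066e+07, ∠N ≈ 168.19°
|D| = √(18999125² + 1935840²) ≈ 1.9097e+07, ∠D ≈ 174.18°
|G| = 9.6066e+07 / 1.9097e+07 ≈ 5.0304
Gain = 20 log₁₀(5.0304) ≈ 14.03 dB
∠G = 168.19° − 174.18° = -5.99°

ω = 230: 21.3 dB, -58.5°; ω = 4360: 14.0 dB, -6.0°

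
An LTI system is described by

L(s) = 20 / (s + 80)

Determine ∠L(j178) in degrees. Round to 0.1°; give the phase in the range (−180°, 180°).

At s = jω = j178:
pole (s+80): 80 + j178 → |·| = √(80²+178²) = √38084 ≈ 195.15, ∠ = arctan(178/80) ≈ 65.80°
∠L = 0.00° − 65.80° = -65.80°

-65.8°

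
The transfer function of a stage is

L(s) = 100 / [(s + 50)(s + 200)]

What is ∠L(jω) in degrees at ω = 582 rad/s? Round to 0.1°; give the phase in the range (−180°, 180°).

-156.1°

At s = jω = j582:
pole (s+50): 50 + j582 → |·| = √(50²+582²) = √341224 ≈ 584.14, ∠ = arctan(582/50) ≈ 85.09°
pole (s+200): 200 + j582 → |·| = √(200²+582²) = √378724 ≈ 615.41, ∠ = arctan(582/200) ≈ 71.04°
∠L = 0.00° − 156.13° = -156.13°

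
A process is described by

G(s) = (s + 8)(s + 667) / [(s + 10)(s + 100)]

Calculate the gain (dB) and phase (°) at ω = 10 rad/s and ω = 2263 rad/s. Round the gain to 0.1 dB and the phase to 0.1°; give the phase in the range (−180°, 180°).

ω = 10: 15.6 dB, 1.5°; ω = 2263: 0.4 dB, -13.8°

At s = jω = j10:
zero (s+8): 8 + j10 → |·| = √(8²+10²) = √164 ≈ 12.806, ∠ = arctan(10/8) ≈ 51.34°
zero (s+667): 667 + j10 → |·| = √(667²+10²) = √444989 ≈ 667.07, ∠ = arctan(10/667) ≈ 0.86°
pole (s+10): 10 + j10 → |·| = √(10²+10²) = √200 ≈ 14.142, ∠ = arctan(10/10) ≈ 45.00°
pole (s+100): 100 + j10 → |·| = √(100²+10²) = √10100 ≈ 100.5, ∠ = arctan(10/100) ≈ 5.71°
|G| = 1 · 8542.5 / 1421.3 ≈ 6.0103
Gain = 20 log₁₀(6.0103) ≈ 15.58 dB
∠G = 52.20° − 50.71° = 1.49°

At s = jω = j2263:
zero (s+8): 8 + j2263 → |·| = √(8²+2263²) = √5121233 ≈ 2263, ∠ = arctan(2263/8) ≈ 89.80°
zero (s+667): 667 + j2263 → |·| = √(667²+2263²) = √5566058 ≈ 2359.2, ∠ = arctan(2263/667) ≈ 73.58°
pole (s+10): 10 + j2263 → |·| = √(10²+2263²) = √5121269 ≈ 2263, ∠ = arctan(2263/10) ≈ 89.75°
pole (s+100): 100 + j2263 → |·| = √(100²+2263²) = √5131169 ≈ 2265.2, ∠ = arctan(2263/100) ≈ 87.47°
|G| = 1 · 5.3389e+06 / 5.1261e+06 ≈ 1.0415
Gain = 20 log₁₀(1.0415) ≈ 0.35 dB
∠G = 163.38° − 177.22° = -13.84°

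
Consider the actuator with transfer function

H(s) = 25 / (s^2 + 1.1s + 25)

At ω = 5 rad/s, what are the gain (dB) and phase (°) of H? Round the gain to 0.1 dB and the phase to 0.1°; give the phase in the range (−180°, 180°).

At s = jω = j5:
quadratic: (j5)² + 1.1·j5 + 25 = 0 + j5.5 → |·| ≈ 5.5, ∠ ≈ 90.00°
|H| = 25 / 5.5 ≈ 4.5455
Gain = 20 log₁₀(4.5455) ≈ 13.15 dB
∠H = 0.00° − 90.00° = -90.00°

13.2 dB, -90.0°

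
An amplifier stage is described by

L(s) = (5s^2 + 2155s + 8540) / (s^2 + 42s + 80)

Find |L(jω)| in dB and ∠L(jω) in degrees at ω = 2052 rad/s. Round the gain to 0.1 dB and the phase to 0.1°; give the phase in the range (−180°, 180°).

14.2 dB, -10.7°

Substitute s = j2052:
Numerator: 5(j2052)^2 + 2155(j2052) + 8540 = -21044980 + j4422060
Denominator: (j2052)^2 + 42(j2052) + 80 = -4210624 + j86184
|N| = √(21044980² + 4422060²) ≈ 2.1505e+07, ∠N ≈ 168.13°
|D| = √(4210624² + 86184²) ≈ 4.2115e+06, ∠D ≈ 178.83°
|L| = 2.1505e+07 / 4.2115e+06 ≈ 5.1063
Gain = 20 log₁₀(5.1063) ≈ 14.16 dB
∠L = 168.13° − 178.83° = -10.70°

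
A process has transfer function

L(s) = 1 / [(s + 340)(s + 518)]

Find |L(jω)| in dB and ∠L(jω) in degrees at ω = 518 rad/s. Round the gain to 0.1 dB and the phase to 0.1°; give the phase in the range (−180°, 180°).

At s = jω = j518:
pole (s+340): 340 + j518 → |·| = √(340²+518²) = √383924 ≈ 619.62, ∠ = arctan(518/340) ≈ 56.72°
pole (s+518): 518 + j518 → |·| = √(518²+518²) = √536648 ≈ 732.56, ∠ = arctan(518/518) ≈ 45.00°
|L| = 1 / 4.5391e+05 ≈ 2.2031e-06
Gain = 20 log₁₀(2.2031e-06) ≈ -113.14 dB
∠L = 0.00° − 101.72° = -101.72°

-113.1 dB, -101.7°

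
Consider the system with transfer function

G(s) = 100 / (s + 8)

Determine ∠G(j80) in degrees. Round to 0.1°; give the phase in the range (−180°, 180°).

Substitute s = j80:
Numerator: 100 = 100 + j0
Denominator: (j80) + 8 = 8 + j80
|N| = √(100² + 0²) ≈ 100, ∠N ≈ 0.00°
|D| = √(8² + 80²) ≈ 80.399, ∠D ≈ 84.29°
∠G = 0.00° − 84.29° = -84.29°

-84.3°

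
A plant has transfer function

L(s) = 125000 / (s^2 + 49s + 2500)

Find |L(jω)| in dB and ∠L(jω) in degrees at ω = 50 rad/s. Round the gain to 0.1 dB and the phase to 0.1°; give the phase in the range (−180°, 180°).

34.2 dB, -90.0°

At s = jω = j50:
quadratic: (j50)² + 49·j50 + 2500 = 0 + j2450 → |·| ≈ 2450, ∠ ≈ 90.00°
|L| = 125000 / 2450 ≈ 51.02
Gain = 20 log₁₀(51.02) ≈ 34.15 dB
∠L = 0.00° − 90.00° = -90.00°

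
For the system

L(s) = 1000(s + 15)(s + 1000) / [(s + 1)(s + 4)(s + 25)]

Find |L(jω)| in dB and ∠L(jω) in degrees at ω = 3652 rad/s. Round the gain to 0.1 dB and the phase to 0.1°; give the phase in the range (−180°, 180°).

-10.9 dB, -105.1°

At s = jω = j3652:
zero (s+15): 15 + j3652 → |·| = √(15²+3652²) = √13337329 ≈ 3652, ∠ = arctan(3652/15) ≈ 89.76°
zero (s+1000): 1000 + j3652 → |·| = √(1000²+3652²) = √14337104 ≈ 3786.4, ∠ = arctan(3652/1000) ≈ 74.69°
pole (s+1): 1 + j3652 → |·| = √(1²+3652²) = √13337105 ≈ 3652, ∠ = arctan(3652/1) ≈ 89.98°
pole (s+4): 4 + j3652 → |·| = √(4²+3652²) = √13337120 ≈ 3652, ∠ = arctan(3652/4) ≈ 89.94°
pole (s+25): 25 + j3652 → |·| = √(25²+3652²) = √13337729 ≈ 3652.1, ∠ = arctan(3652/25) ≈ 89.61°
|L| = 1000 · 1.3828e+07 / 4.8708e+10 ≈ 0.2839
Gain = 20 log₁₀(0.2839) ≈ -10.94 dB
∠L = 164.45° − 269.53° = -105.08°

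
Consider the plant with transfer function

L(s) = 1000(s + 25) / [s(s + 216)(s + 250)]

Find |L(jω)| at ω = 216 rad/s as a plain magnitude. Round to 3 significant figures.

At s = jω = j216:
zero (s+25): 25 + j216 → |·| = √(25²+216²) = √47281 ≈ 217.44, ∠ = arctan(216/25) ≈ 83.40°
pole (s+216): 216 + j216 → |·| = √(216²+216²) = √93312 ≈ 305.47, ∠ = arctan(216/216) ≈ 45.00°
pole (s+250): 250 + j216 → |·| = √(250²+216²) = √109156 ≈ 330.39, ∠ = arctan(216/250) ≈ 40.83°
pole at origin: |s| = 216, ∠ = 90.00° (in denominator)
|L| = 1000 · 217.44 / 2.18e+07 ≈ 0.0099743

0.00997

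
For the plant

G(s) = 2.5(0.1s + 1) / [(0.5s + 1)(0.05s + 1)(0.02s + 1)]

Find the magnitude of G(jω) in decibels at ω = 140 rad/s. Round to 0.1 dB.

At ω = 140 rad/s:
zero (1 + j140·0.1) = 1 + j14 → |·| ≈ 14.036, ∠ ≈ 85.91°
pole (1 + j140·0.5) = 1 + j70 → |·| ≈ 70.007, ∠ ≈ 89.18°
pole (1 + j140·0.05) = 1 + j7 → |·| ≈ 7.0711, ∠ ≈ 81.87°
pole (1 + j140·0.02) = 1 + j2.8 → |·| ≈ 2.9732, ∠ ≈ 70.35°
|G| = 2.5 · 14.036 / (70.007 · 7.0711 · 2.9732) ≈ 0.023841
Gain = 20 log₁₀(0.023841) ≈ -32.45 dB

-32.5 dB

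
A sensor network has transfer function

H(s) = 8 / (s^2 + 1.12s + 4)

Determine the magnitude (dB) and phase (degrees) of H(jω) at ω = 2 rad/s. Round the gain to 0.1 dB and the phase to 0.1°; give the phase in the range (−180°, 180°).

At s = jω = j2:
quadratic: (j2)² + 1.12·j2 + 4 = 0 + j2.24 → |·| ≈ 2.24, ∠ ≈ 90.00°
|H| = 8 / 2.24 ≈ 3.5714
Gain = 20 log₁₀(3.5714) ≈ 11.06 dB
∠H = 0.00° − 90.00° = -90.00°

11.1 dB, -90.0°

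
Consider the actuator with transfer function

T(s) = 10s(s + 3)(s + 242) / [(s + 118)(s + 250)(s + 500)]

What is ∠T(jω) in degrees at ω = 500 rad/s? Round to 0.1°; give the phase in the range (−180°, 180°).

At s = jω = j500:
zero (s+3): 3 + j500 → |·| = √(3²+500²) = √250009 ≈ 500.01, ∠ = arctan(500/3) ≈ 89.66°
zero (s+242): 242 + j500 → |·| = √(242²+500²) = √308564 ≈ 555.49, ∠ = arctan(500/242) ≈ 64.17°
zero at origin: s = j500 → |·| = 500, ∠ = 90.00°
pole (s+118): 118 + j500 → |·| = √(118²+500²) = √263924 ≈ 513.74, ∠ = arctan(500/118) ≈ 76.72°
pole (s+250): 250 + j500 → |·| = √(250²+500²) = √312500 ≈ 559.02, ∠ = arctan(500/250) ≈ 63.43°
pole (s+500): 500 + j500 → |·| = √(500²+500²) = √500000 ≈ 707.11, ∠ = arctan(500/500) ≈ 45.00°
∠T = 243.83° − 185.15° = 58.68°

58.7°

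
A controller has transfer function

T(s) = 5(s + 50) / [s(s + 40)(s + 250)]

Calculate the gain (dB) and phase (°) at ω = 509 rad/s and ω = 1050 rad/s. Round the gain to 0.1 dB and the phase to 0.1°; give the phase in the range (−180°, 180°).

ω = 509: -95.2 dB, -155.0°; ω = 1050: -107.1 dB, -167.2°

At s = jω = j509:
zero (s+50): 50 + j509 → |·| = √(50²+509²) = √261581 ≈ 511.45, ∠ = arctan(509/50) ≈ 84.39°
pole (s+40): 40 + j509 → |·| = √(40²+509²) = √260681 ≈ 510.57, ∠ = arctan(509/40) ≈ 85.51°
pole (s+250): 250 + j509 → |·| = √(250²+509²) = √321581 ≈ 567.08, ∠ = arctan(509/250) ≈ 63.84°
pole at origin: |s| = 509, ∠ = 90.00° (in denominator)
|T| = 5 · 511.45 / 1.4737e+08 ≈ 1.7353e-05
Gain = 20 log₁₀(1.7353e-05) ≈ -95.21 dB
∠T = 84.39° − 239.35° = -154.96°

At s = jω = j1050:
zero (s+50): 50 + j1050 → |·| = √(50²+1050²) = √1105000 ≈ 1051.2, ∠ = arctan(1050/50) ≈ 87.27°
pole (s+40): 40 + j1050 → |·| = √(40²+1050²) = √1104100 ≈ 1050.8, ∠ = arctan(1050/40) ≈ 87.82°
pole (s+250): 250 + j1050 → |·| = √(250²+1050²) = √1165000 ≈ 1079.4, ∠ = arctan(1050/250) ≈ 76.61°
pole at origin: |s| = 1050, ∠ = 90.00° (in denominator)
|T| = 5 · 1051.2 / 1.1909e+09 ≈ 4.4135e-06
Gain = 20 log₁₀(4.4135e-06) ≈ -107.10 dB
∠T = 87.27° − 254.43° = -167.16°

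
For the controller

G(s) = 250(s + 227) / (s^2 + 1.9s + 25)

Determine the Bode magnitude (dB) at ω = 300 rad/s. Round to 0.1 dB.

0.4 dB

At s = jω = j300:
zero (s+227): 227 + j300 → |·| = √(227²+300²) = √141529 ≈ 376.2, ∠ = arctan(300/227) ≈ 52.89°
quadratic: (j300)² + 1.9·j300 + 25 = -89975 + j570 → |·| ≈ 89977, ∠ ≈ 179.64°
|G| = 250 · 376.2 / 89977 ≈ 1.0453
Gain = 20 log₁₀(1.0453) ≈ 0.38 dB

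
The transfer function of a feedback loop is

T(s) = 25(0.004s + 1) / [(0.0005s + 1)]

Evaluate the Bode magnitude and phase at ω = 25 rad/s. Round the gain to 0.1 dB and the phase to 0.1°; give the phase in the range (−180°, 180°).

28.0 dB, 5.0°

At ω = 25 rad/s:
zero (1 + j25·0.004) = 1 + j0.1 → |·| ≈ 1.005, ∠ ≈ 5.71°
pole (1 + j25·0.0005) = 1 + j0.0125 → |·| ≈ 1.0001, ∠ ≈ 0.72°
|T| = 25 · 1.005 / (1.0001) ≈ 25.122
Gain = 20 log₁₀(25.122) ≈ 28.00 dB
∠T = (5.71°) − (0.72°) = 4.99°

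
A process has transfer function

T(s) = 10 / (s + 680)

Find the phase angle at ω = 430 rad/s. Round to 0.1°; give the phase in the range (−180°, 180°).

-32.3°

Substitute s = j430:
Numerator: 10 = 10 + j0
Denominator: (j430) + 680 = 680 + j430
|N| = √(10² + 0²) ≈ 10, ∠N ≈ 0.00°
|D| = √(680² + 430²) ≈ 804.55, ∠D ≈ 32.31°
∠T = 0.00° − 32.31° = -32.31°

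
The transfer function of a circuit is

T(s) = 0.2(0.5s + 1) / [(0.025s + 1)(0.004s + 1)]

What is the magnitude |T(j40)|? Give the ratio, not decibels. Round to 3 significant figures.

2.80

At ω = 40 rad/s:
zero (1 + j40·0.5) = 1 + j20 → |·| ≈ 20.025, ∠ ≈ 87.14°
pole (1 + j40·0.025) = 1 + j1 → |·| ≈ 1.4142, ∠ ≈ 45.00°
pole (1 + j40·0.004) = 1 + j0.16 → |·| ≈ 1.0127, ∠ ≈ 9.09°
|T| = 0.2 · 20.025 / (1.4142 · 1.0127) ≈ 2.7965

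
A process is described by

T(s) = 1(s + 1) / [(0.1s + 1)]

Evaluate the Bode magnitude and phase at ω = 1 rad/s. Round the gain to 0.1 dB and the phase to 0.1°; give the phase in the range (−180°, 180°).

3.0 dB, 39.3°

At ω = 1 rad/s:
zero (1 + j1·1) = 1 + j1 → |·| ≈ 1.4142, ∠ ≈ 45.00°
pole (1 + j1·0.1) = 1 + j0.1 → |·| ≈ 1.005, ∠ ≈ 5.71°
|T| = 1 · 1.4142 / (1.005) ≈ 1.4072
Gain = 20 log₁₀(1.4072) ≈ 2.97 dB
∠T = (45.00°) − (5.71°) = 39.29°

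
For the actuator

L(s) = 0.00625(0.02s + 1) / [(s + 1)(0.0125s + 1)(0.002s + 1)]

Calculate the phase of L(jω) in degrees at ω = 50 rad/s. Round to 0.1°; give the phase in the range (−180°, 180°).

-81.6°

At ω = 50 rad/s:
zero (1 + j50·0.02) = 1 + j1 → |·| ≈ 1.4142, ∠ ≈ 45.00°
pole (1 + j50·1) = 1 + j50 → |·| ≈ 50.01, ∠ ≈ 88.85°
pole (1 + j50·0.0125) = 1 + j0.625 → |·| ≈ 1.1792, ∠ ≈ 32.01°
pole (1 + j50·0.002) = 1 + j0.1 → |·| ≈ 1.005, ∠ ≈ 5.71°
∠L = (45.00°) − (88.85° + 32.01° + 5.71°) = -81.57°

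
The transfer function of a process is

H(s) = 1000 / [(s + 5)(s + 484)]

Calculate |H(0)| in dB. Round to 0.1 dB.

H(0) = 1000 / (5·484) ≈ 0.41322
20 log₁₀(0.41322) ≈ -7.68 dB

-7.7 dB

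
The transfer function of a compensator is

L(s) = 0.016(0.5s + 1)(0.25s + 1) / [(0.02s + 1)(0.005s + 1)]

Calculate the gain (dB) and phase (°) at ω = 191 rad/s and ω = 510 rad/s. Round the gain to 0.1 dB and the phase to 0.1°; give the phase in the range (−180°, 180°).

At ω = 191 rad/s:
zero (1 + j191·0.5) = 1 + j95.5 → |·| ≈ 95.505, ∠ ≈ 89.40°
zero (1 + j191·0.25) = 1 + j47.75 → |·| ≈ 47.76, ∠ ≈ 88.80°
pole (1 + j191·0.02) = 1 + j3.82 → |·| ≈ 3.9487, ∠ ≈ 75.33°
pole (1 + j191·0.005) = 1 + j0.955 → |·| ≈ 1.3828, ∠ ≈ 43.68°
|L| = 0.016 · 95.505 · 47.76 / (3.9487 · 1.3828) ≈ 13.366
Gain = 20 log₁₀(13.366) ≈ 22.52 dB
∠L = (89.40° + 88.80°) − (75.33° + 43.68°) = 59.19°

At ω = 510 rad/s:
zero (1 + j510·0.5) = 1 + j255 → |·| ≈ 255, ∠ ≈ 89.78°
zero (1 + j510·0.25) = 1 + j127.5 → |·| ≈ 127.5, ∠ ≈ 89.55°
pole (1 + j510·0.02) = 1 + j10.2 → |·| ≈ 10.249, ∠ ≈ 84.40°
pole (1 + j510·0.005) = 1 + j2.55 → |·| ≈ 2.7391, ∠ ≈ 68.59°
|L| = 0.016 · 255 · 127.5 / (10.249 · 2.7391) ≈ 18.53
Gain = 20 log₁₀(18.53) ≈ 25.36 dB
∠L = (89.78° + 89.55°) − (84.40° + 68.59°) = 26.34°

ω = 191: 22.5 dB, 59.2°; ω = 510: 25.4 dB, 26.3°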